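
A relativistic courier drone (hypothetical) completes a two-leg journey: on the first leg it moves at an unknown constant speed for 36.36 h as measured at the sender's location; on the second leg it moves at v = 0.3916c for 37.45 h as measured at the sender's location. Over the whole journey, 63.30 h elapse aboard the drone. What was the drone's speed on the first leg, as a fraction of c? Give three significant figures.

Leg 1: speed unknown; τ_1 = 36.36/γ_1.
Leg 2: γ = 1/√(1 − 0.3916²) = 1/√0.8466 = 1.087; τ_2 = 37.45/1.087 = 34.46 h.
Total proper time: τ_1 + 34.46 = 63.30, so τ_1 = 63.30 − 34.46 = 28.84 h.
γ_1 = 36.36/28.84 = 1.261; β = √(1 − 1/γ²) = √0.3708.

β = 0.609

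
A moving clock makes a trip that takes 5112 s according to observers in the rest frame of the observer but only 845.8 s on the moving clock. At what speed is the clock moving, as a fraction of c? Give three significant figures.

β = 0.986

The proper time is measured on the moving clock (both events occur at the clock's location); Δt is measured in the rest frame of the observer. γ = Δt/τ = 5112/845.8 = 6.044.
β = √(1 − 1/γ²) = √(1 − 0.02737) = √0.9726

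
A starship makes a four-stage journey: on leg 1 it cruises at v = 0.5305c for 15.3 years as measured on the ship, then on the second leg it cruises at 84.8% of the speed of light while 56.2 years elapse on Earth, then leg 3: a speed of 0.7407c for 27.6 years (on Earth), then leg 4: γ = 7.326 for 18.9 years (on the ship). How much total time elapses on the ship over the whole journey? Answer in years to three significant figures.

τ = 82.5 years

Leg 1: 15.3 years is already measured on the ship.
Leg 2: β = 0.848; γ = 1/√(1 − 0.848²) = 1/√0.2809 = 1.887; τ_2 = 56.2/1.887 = 29.79 years.
Leg 3: γ = 1/√(1 − 0.7407²) = 1/√0.4514 = 1.488; τ_3 = 27.6/1.488 = 18.54 years.
Leg 4: 18.9 years is already measured on the ship.
Total: 15.30 + 29.79 + 18.54 + 18.90 years.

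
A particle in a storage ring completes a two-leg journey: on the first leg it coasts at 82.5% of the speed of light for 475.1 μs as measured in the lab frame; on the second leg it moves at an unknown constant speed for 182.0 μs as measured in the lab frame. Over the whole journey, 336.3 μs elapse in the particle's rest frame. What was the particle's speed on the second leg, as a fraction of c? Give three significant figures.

Leg 1: β = 0.825; γ = 1/√(1 − 0.825²) = 1/√0.3194 = 1.769; τ_1 = 475.1/1.769 = 268.5 μs.
Leg 2: speed unknown; τ_2 = 182.0/γ_2.
Total proper time: 268.5 + τ_2 = 336.3, so τ_2 = 336.3 − 268.5 = 67.81 μs.
γ_2 = 182.0/67.81 = 2.684; β = √(1 − 1/γ²) = √0.8612.

β = 0.928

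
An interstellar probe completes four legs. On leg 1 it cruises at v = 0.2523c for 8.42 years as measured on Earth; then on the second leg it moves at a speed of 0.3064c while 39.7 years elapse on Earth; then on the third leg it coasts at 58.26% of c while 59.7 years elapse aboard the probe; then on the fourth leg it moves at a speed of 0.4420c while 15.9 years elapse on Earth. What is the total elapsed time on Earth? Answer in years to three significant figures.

Δt = 137 years

Leg 1: 8.42 years is already measured on Earth.
Leg 2: 39.7 years is already measured on Earth.
Leg 3: β = 0.5826; γ = 1/√(1 − 0.5826²) = 1/√0.6606 = 1.230; Δt_3 = 1.230 × 59.7 = 73.45 years.
Leg 4: 15.9 years is already measured on Earth.
Total: 8.420 + 39.70 + 73.45 + 15.90 years.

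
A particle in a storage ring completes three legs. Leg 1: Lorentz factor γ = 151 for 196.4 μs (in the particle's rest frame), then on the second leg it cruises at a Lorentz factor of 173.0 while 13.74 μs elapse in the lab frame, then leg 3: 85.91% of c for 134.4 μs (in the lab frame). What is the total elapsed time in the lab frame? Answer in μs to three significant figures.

Δt = 2.98×10⁴ μs

Leg 1: γ = 151; Δt_1 = 151.0 × 196.4 = 2.966×10⁴ μs.
Leg 2: 13.74 μs is already measured in the lab frame.
Leg 3: 134.4 μs is already measured in the lab frame.
Total: 2.966×10⁴ + 13.74 + 134.4 μs.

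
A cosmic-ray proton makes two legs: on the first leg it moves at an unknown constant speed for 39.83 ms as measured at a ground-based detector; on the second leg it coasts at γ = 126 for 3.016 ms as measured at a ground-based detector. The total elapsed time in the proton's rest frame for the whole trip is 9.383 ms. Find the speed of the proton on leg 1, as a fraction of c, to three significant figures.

β = 0.972

Leg 1: speed unknown; τ_1 = 39.83/γ_1.
Leg 2: γ = 126; τ_2 = 3.016/126.0 = 0.02394 ms.
Total proper time: τ_1 + 0.02394 = 9.383, so τ_1 = 9.383 − 0.02394 = 9.359 ms.
γ_1 = 39.83/9.359 = 4.256; β = √(1 − 1/γ²) = √0.9448.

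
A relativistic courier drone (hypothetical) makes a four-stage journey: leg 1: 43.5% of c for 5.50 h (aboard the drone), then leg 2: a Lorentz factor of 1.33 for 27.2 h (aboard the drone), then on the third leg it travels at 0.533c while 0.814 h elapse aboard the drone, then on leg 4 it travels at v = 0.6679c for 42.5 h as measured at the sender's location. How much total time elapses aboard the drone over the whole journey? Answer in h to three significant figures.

Leg 1: 5.50 h is already measured aboard the drone.
Leg 2: 27.2 h is already measured aboard the drone.
Leg 3: 0.814 h is already measured aboard the drone.
Leg 4: γ = 1/√(1 − 0.6679²) = 1/√0.5539 = 1.344; τ_4 = 42.5/1.344 = 31.63 h.
Total: 5.500 + 27.20 + 0.8140 + 31.63 h.

τ = 65.1 h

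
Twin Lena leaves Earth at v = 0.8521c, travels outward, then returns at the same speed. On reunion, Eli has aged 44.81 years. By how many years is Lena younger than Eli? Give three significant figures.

γ = 1/√(1 − 0.8521²) = 1/√0.2739 = 1.911
Lena's elapsed proper time: τ = 44.81/1.911 = 23.45 years.
Age gap = Δt − τ = 44.81 − 23.45 years.

Δt − τ = 21.4 years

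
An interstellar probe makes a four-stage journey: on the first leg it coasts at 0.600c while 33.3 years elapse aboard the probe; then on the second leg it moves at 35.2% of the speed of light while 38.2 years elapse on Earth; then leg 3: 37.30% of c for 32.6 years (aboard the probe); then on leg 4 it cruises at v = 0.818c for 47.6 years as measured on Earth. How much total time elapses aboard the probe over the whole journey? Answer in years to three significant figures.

τ = 129 years

Leg 1: 33.3 years is already measured aboard the probe.
Leg 2: β = 0.352; γ = 1/√(1 − 0.352²) = 1/√0.8761 = 1.068; τ_2 = 38.2/1.068 = 35.76 years.
Leg 3: 32.6 years is already measured aboard the probe.
Leg 4: γ = 1/√(1 − 0.818²) = 1/√0.3309 = 1.738; τ_4 = 47.6/1.738 = 27.38 years.
Total: 33.30 + 35.76 + 32.60 + 27.38 years.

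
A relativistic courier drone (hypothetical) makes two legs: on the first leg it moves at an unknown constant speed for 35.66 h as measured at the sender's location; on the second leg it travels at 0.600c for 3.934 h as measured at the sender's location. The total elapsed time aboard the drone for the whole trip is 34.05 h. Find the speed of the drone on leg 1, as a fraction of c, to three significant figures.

Leg 1: speed unknown; τ_1 = 35.66/γ_1.
Leg 2: γ = 1/√(1 − 0.600²) = 5/4 = 1.250; τ_2 = 3.934/1.250 = 3.147 h.
Total proper time: τ_1 + 3.147 = 34.05, so τ_1 = 34.05 − 3.147 = 30.90 h.
γ_1 = 35.66/30.90 = 1.154; β = √(1 − 1/γ²) = √0.2490.

β = 0.499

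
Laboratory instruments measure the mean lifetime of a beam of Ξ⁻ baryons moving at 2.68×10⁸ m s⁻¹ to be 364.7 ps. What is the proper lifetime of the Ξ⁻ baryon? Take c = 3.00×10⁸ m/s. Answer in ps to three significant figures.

τ₀ = 164 ps

β = 2.68×10⁸/3.00×10⁸ = 0.8933; γ = 1/√(1 − 0.8933²) = 2.225
The lab-frame lifetime is the dilated interval; the proper lifetime is τ₀ = Δt/γ = 364.7/2.225 ps.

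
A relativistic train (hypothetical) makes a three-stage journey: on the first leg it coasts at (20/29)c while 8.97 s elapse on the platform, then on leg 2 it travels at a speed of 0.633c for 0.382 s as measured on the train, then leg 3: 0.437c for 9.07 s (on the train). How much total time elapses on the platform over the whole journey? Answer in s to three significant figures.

Leg 1: 8.97 s is already measured on the platform.
Leg 2: γ = 1/√(1 − 0.633²) = 1/√0.5993 = 1.292; Δt_2 = 1.292 × 0.382 = 0.4934 s.
Leg 3: γ = 1/√(1 − 0.437²) = 1/√0.8090 = 1.112; Δt_3 = 1.112 × 9.07 = 10.08 s.
Total: 8.970 + 0.4934 + 10.08 s.

Δt = 19.5 s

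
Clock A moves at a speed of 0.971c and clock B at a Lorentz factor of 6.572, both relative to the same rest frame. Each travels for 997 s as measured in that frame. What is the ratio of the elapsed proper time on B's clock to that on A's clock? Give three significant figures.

τ_B/τ_A = 0.636

A: γ = 1/√(1 − 0.971²) = 1/√0.05716 = 4.183. B: γ = 6.572.
τ_A/τ_B = γ_B/γ_A = 6.572/4.183 = 1.571, so τ_B/τ_A = 0.6364.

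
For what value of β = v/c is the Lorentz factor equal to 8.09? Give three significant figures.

β = 0.992

β = √(1 − 1/γ²) = √(1 − 1/8.09²) = √(1 − 0.01528) = √0.9847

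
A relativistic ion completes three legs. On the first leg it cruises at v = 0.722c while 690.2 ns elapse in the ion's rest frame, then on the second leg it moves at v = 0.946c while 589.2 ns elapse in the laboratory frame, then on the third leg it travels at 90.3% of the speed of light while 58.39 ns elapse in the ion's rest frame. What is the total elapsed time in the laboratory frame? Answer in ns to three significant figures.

Leg 1: γ = 1/√(1 − 0.722²) = 1/√0.4787 = 1.445; Δt_1 = 1.445 × 690.2 = 997.6 ns.
Leg 2: 589.2 ns is already measured in the laboratory frame.
Leg 3: β = 0.903; γ = 1/√(1 − 0.903²) = 1/√0.1846 = 2.328; Δt_3 = 2.328 × 58.39 = 135.9 ns.
Total: 997.6 + 589.2 + 135.9 ns.

Δt = 1720 ns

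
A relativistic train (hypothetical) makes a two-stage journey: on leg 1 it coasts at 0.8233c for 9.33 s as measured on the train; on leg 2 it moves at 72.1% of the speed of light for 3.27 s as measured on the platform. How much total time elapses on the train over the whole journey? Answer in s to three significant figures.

τ = 11.6 s

Leg 1: 9.33 s is already measured on the train.
Leg 2: β = 0.721; γ = 1/√(1 − 0.721²) = 1/√0.4802 = 1.443; τ_2 = 3.27/1.443 = 2.266 s.
Total: 9.330 + 2.266 s.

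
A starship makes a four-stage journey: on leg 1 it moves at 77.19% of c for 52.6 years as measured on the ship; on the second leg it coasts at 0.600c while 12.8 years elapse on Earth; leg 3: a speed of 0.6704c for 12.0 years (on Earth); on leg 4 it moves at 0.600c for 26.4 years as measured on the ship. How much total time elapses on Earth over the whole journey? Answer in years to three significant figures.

Leg 1: β = 0.7719; γ = 1/√(1 − 0.7719²) = 1/√0.4042 = 1.573; Δt_1 = 1.573 × 52.6 = 82.74 years.
Leg 2: 12.8 years is already measured on Earth.
Leg 3: 12.0 years is already measured on Earth.
Leg 4: γ = 1/√(1 − 0.600²) = 5/4 = 1.250; Δt_4 = 1.250 × 26.4 = 33.00 years.
Total: 82.74 + 12.80 + 12.00 + 33.00 years.

Δt = 141 years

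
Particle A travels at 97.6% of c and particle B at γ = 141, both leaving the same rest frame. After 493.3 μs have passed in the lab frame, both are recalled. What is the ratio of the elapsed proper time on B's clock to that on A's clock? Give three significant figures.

τ_B/τ_A = 0.0326

A: β = 0.976; γ = 1/√(1 − 0.976²) = 1/√0.04742 = 4.592. B: γ = 141.
τ_A/τ_B = γ_B/γ_A = 141.0/4.592 = 30.71, so τ_B/τ_A = 0.03257.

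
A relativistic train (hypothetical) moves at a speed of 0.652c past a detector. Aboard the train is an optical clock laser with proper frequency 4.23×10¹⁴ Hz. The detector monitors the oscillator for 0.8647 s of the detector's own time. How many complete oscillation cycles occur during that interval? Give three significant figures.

γ = 1/√(1 − 0.652²) = 1/√0.5749 = 1.319
During 0.8647 s of lab time, the oscillator's proper time advances by τ = Δt/γ = 0.8647/1.319 = 0.6556 s = 6.556×10⁻¹ s.
N = f × τ = 4.23×10¹⁴ × 6.556×10⁻¹ = 2.773×10¹⁴.

N = 2.77×10¹⁴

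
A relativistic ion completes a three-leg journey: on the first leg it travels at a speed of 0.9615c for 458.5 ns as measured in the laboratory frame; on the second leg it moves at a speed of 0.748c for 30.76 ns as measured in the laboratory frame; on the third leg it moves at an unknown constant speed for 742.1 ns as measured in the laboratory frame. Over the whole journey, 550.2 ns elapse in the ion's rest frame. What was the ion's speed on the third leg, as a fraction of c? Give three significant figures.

Leg 1: γ = 1/√(1 − 0.9615²) = 1/√0.07552 = 3.639; τ_1 = 458.5/3.639 = 126.0 ns.
Leg 2: γ = 1/√(1 − 0.748²) = 1/√0.4405 = 1.507; τ_2 = 30.76/1.507 = 20.42 ns.
Leg 3: speed unknown; τ_3 = 742.1/γ_3.
Total proper time: 126.0 + 20.42 + τ_3 = 550.2, so τ_3 = 550.2 − 146.4 = 403.8 ns.
γ_3 = 742.1/403.8 = 1.838; β = √(1 − 1/γ²) = √0.7039.

β = 0.839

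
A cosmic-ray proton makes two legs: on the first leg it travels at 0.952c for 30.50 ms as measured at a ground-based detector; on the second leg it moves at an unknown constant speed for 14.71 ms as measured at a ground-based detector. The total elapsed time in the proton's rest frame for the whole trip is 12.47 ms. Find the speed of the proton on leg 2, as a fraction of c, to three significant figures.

β = 0.977

Leg 1: γ = 1/√(1 − 0.952²) = 1/√0.09370 = 3.267; τ_1 = 30.50/3.267 = 9.336 ms.
Leg 2: speed unknown; τ_2 = 14.71/γ_2.
Total proper time: 9.336 + τ_2 = 12.47, so τ_2 = 12.47 − 9.336 = 3.134 ms.
γ_2 = 14.71/3.134 = 4.694; β = √(1 − 1/γ²) = √0.9546.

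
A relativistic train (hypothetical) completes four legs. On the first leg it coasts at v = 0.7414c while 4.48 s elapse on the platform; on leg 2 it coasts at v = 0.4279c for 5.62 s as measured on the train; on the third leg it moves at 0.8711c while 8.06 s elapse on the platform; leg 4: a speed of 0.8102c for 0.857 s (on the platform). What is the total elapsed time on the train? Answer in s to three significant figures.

τ = 13.1 s

Leg 1: γ = 1/√(1 − 0.7414²) = 1/√0.4503 = 1.490; τ_1 = 4.48/1.490 = 3.006 s.
Leg 2: 5.62 s is already measured on the train.
Leg 3: γ = 1/√(1 − 0.8711²) = 1/√0.2412 = 2.036; τ_3 = 8.06/2.036 = 3.958 s.
Leg 4: γ = 1/√(1 − 0.8102²) = 1/√0.3436 = 1.706; τ_4 = 0.857/1.706 = 0.5023 s.
Total: 3.006 + 5.620 + 3.958 + 0.5023 s.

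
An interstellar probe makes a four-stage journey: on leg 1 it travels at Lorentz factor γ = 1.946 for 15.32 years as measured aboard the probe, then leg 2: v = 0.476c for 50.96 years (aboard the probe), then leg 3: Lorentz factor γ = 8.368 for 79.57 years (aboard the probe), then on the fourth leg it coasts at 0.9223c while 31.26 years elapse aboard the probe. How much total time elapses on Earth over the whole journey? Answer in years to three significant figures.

Δt = 834 years

Leg 1: γ = 1.946; Δt_1 = 1.946 × 15.32 = 29.81 years.
Leg 2: γ = 1/√(1 − 0.476²) = 1/√0.7734 = 1.137; Δt_2 = 1.137 × 50.96 = 57.95 years.
Leg 3: γ = 8.368; Δt_3 = 8.368 × 79.57 = 665.8 years.
Leg 4: γ = 1/√(1 − 0.9223²) = 1/√0.1494 = 2.587; Δt_4 = 2.587 × 31.26 = 80.88 years.
Total: 29.81 + 57.95 + 665.8 + 80.88 years.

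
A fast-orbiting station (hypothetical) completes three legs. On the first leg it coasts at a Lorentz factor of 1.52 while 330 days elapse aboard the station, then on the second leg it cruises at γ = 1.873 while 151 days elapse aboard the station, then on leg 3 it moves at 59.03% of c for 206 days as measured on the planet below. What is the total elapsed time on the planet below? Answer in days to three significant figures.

Leg 1: γ = 1.52; Δt_1 = 1.520 × 330 = 501.6 days.
Leg 2: γ = 1.873; Δt_2 = 1.873 × 151 = 282.8 days.
Leg 3: 206 days is already measured on the planet below.
Total: 501.6 + 282.8 + 206.0 days.

Δt = 990 days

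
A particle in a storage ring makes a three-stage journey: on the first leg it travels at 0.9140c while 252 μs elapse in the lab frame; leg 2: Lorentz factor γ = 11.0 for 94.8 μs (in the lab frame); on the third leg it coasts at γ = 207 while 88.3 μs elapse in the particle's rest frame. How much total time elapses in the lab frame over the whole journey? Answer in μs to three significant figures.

Leg 1: 252 μs is already measured in the lab frame.
Leg 2: 94.8 μs is already measured in the lab frame.
Leg 3: γ = 207; Δt_3 = 207.0 × 88.3 = 1.828×10⁴ μs.
Total: 252.0 + 94.80 + 1.828×10⁴ μs.

Δt = 1.86×10⁴ μs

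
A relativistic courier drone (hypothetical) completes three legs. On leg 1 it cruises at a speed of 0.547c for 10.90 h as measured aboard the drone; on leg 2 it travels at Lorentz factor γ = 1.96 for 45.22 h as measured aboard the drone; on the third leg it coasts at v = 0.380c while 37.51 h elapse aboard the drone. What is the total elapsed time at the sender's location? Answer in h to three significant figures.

Δt = 142 h

Leg 1: γ = 1/√(1 − 0.547²) = 1/√0.7008 = 1.195; Δt_1 = 1.195 × 10.90 = 13.02 h.
Leg 2: γ = 1.96; Δt_2 = 1.960 × 45.22 = 88.63 h.
Leg 3: γ = 1/√(1 − 0.380²) = 1/√0.8556 = 1.081; Δt_3 = 1.081 × 37.51 = 40.55 h.
Total: 13.02 + 88.63 + 40.55 h.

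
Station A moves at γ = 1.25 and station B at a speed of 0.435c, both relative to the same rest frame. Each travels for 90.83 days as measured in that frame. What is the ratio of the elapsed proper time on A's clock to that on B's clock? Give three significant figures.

τ_A/τ_B = 0.888

A: γ = 1.25. B: γ = 1/√(1 − 0.435²) = 1/√0.8108 = 1.111.
τ_A/τ_B = γ_B/γ_A = 1.111/1.250 = 0.8885, so τ_A/τ_B = 0.8885.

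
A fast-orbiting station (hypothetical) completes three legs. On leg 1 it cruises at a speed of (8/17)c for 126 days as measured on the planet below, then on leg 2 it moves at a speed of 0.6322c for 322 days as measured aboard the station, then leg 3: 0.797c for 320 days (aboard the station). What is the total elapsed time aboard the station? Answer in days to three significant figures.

Leg 1: γ = 1/√(1 − (8/17)²) = 17/15 ≈ 1.133; τ_1 = 126/1.133 = 111.2 days.
Leg 2: 322 days is already measured aboard the station.
Leg 3: 320 days is already measured aboard the station.
Total: 111.2 + 322.0 + 320.0 days.

τ = 753 days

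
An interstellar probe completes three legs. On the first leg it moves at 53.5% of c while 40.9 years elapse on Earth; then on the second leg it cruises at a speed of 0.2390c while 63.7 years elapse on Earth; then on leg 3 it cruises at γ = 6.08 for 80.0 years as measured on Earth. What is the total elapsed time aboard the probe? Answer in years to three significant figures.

τ = 110 years

Leg 1: β = 0.535; γ = 1/√(1 − 0.535²) = 1/√0.7138 = 1.184; τ_1 = 40.9/1.184 = 34.55 years.
Leg 2: γ = 1/√(1 − 0.2390²) = 1/√0.9429 = 1.030; τ_2 = 63.7/1.030 = 61.85 years.
Leg 3: γ = 6.08; τ_3 = 80.0/6.080 = 13.16 years.
Total: 34.55 + 61.85 + 13.16 years.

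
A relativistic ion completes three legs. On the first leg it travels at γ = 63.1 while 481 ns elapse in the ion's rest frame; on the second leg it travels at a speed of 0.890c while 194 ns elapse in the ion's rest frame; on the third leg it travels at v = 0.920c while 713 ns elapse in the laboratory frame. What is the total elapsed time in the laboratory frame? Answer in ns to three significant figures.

Δt = 3.15×10⁴ ns

Leg 1: γ = 63.1; Δt_1 = 63.10 × 481 = 3.035×10⁴ ns.
Leg 2: γ = 1/√(1 − 0.890²) = 1/√0.2079 = 2.193; Δt_2 = 2.193 × 194 = 425.5 ns.
Leg 3: 713 ns is already measured in the laboratory frame.
Total: 3.035×10⁴ + 425.5 + 713.0 ns.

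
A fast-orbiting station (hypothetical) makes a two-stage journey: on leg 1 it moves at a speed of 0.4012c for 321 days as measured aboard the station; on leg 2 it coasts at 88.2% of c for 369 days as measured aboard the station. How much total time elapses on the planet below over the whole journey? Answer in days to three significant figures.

Leg 1: γ = 1/√(1 − 0.4012²) = 1/√0.8390 = 1.092; Δt_1 = 1.092 × 321 = 350.4 days.
Leg 2: β = 0.882; γ = 1/√(1 − 0.882²) = 1/√0.2221 = 2.122; Δt_2 = 2.122 × 369 = 783.0 days.
Total: 350.4 + 783.0 days.

Δt = 1130 days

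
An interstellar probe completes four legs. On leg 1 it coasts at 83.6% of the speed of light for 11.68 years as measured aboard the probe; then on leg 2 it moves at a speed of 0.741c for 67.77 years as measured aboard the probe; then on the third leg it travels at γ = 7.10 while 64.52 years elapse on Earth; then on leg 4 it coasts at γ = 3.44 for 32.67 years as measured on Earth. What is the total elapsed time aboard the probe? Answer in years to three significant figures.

Leg 1: 11.68 years is already measured aboard the probe.
Leg 2: 67.77 years is already measured aboard the probe.
Leg 3: γ = 7.10; τ_3 = 64.52/7.100 = 9.087 years.
Leg 4: γ = 3.44; τ_4 = 32.67/3.440 = 9.497 years.
Total: 11.68 + 67.77 + 9.087 + 9.497 years.

τ = 98.0 years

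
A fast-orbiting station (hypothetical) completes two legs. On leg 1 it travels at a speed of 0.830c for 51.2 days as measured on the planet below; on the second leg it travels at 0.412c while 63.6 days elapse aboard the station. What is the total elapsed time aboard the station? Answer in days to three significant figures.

τ = 92.2 days

Leg 1: γ = 1/√(1 − 0.830²) = 1/√0.3111 = 1.793; τ_1 = 51.2/1.793 = 28.56 days.
Leg 2: 63.6 days is already measured aboard the station.
Total: 28.56 + 63.60 days.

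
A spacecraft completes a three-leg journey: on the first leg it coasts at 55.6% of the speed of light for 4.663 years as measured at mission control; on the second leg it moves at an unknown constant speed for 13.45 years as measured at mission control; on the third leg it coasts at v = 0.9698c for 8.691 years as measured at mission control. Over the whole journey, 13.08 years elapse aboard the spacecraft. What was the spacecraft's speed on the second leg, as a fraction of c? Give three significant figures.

β = 0.850

Leg 1: β = 0.556; γ = 1/√(1 − 0.556²) = 1/√0.6909 = 1.203; τ_1 = 4.663/1.203 = 3.876 years.
Leg 2: speed unknown; τ_2 = 13.45/γ_2.
Leg 3: γ = 1/√(1 − 0.9698²) = 1/√0.05949 = 4.100; τ_3 = 8.691/4.100 = 2.120 years.
Total proper time: 3.876 + τ_2 + 2.120 = 13.08, so τ_2 = 13.08 − 5.996 = 7.084 years.
γ_2 = 13.45/7.084 = 1.899; β = √(1 − 1/γ²) = √0.7226.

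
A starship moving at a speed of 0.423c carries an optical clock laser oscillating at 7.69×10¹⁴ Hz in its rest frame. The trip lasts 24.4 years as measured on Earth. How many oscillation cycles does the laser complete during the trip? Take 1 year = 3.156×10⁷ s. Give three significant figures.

N = 5.37×10²³

γ = 1/√(1 − 0.423²) = 1/√0.8211 = 1.104
The oscillator's own cycle count is N = f × τ where τ is the proper time on the ship. τ = Δt/γ = 24.4/1.104 = 22.11 years = 6.978×10⁸ s.
N = 7.69×10¹⁴ × 6.978×10⁸ = 5.366×10²³.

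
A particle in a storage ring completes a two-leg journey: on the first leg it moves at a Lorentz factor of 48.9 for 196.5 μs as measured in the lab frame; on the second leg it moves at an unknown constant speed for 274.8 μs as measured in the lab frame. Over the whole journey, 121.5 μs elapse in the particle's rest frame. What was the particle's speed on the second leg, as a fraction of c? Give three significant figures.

β = 0.904

Leg 1: γ = 48.9; τ_1 = 196.5/48.90 = 4.018 μs.
Leg 2: speed unknown; τ_2 = 274.8/γ_2.
Total proper time: 4.018 + τ_2 = 121.5, so τ_2 = 121.5 − 4.018 = 117.5 μs.
γ_2 = 274.8/117.5 = 2.339; β = √(1 − 1/γ²) = √0.8172.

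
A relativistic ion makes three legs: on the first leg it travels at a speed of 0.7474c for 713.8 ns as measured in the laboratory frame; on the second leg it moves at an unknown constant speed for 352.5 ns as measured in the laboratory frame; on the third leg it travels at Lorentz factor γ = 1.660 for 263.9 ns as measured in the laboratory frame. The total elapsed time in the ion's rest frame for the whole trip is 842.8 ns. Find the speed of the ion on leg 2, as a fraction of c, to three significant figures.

β = 0.804

Leg 1: γ = 1/√(1 − 0.7474²) = 1/√0.4414 = 1.505; τ_1 = 713.8/1.505 = 474.2 ns.
Leg 2: speed unknown; τ_2 = 352.5/γ_2.
Leg 3: γ = 1.660; τ_3 = 263.9/1.660 = 159.0 ns.
Total proper time: 474.2 + τ_2 + 159.0 = 842.8, so τ_2 = 842.8 − 633.2 = 209.6 ns.
γ_2 = 352.5/209.6 = 1.682; β = √(1 − 1/γ²) = √0.6465.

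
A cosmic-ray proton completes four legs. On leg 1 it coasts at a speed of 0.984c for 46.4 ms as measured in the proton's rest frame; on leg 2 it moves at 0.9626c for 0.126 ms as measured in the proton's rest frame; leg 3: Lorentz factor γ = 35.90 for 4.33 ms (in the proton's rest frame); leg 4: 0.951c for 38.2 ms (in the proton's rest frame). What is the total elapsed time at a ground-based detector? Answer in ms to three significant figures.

Leg 1: γ = 1/√(1 − 0.984²) = 1/√0.03174 = 5.613; Δt_1 = 5.613 × 46.4 = 260.4 ms.
Leg 2: γ = 1/√(1 − 0.9626²) = 1/√0.07340 = 3.691; Δt_2 = 3.691 × 0.126 = 0.4651 ms.
Leg 3: γ = 35.90; Δt_3 = 35.90 × 4.33 = 155.4 ms.
Leg 4: γ = 1/√(1 − 0.951²) = 1/√0.09560 = 3.234; Δt_4 = 3.234 × 38.2 = 123.5 ms.
Total: 260.4 + 0.4651 + 155.4 + 123.5 ms.

Δt = 540 ms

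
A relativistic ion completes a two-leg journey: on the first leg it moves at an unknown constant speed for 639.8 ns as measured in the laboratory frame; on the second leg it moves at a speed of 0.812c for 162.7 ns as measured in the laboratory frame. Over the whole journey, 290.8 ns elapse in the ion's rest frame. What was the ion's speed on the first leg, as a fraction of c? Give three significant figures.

Leg 1: speed unknown; τ_1 = 639.8/γ_1.
Leg 2: γ = 1/√(1 − 0.812²) = 1/√0.3407 = 1.713; τ_2 = 162.7/1.713 = 94.96 ns.
Total proper time: τ_1 + 94.96 = 290.8, so τ_1 = 290.8 − 94.96 = 195.8 ns.
γ_1 = 639.8/195.8 = 3.267; β = √(1 − 1/γ²) = √0.9063.

β = 0.952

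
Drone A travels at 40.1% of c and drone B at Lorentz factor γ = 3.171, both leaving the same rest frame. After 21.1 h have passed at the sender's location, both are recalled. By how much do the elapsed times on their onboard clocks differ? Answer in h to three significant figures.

|τ_A − τ_B| = 12.7 h

A: β = 0.401; γ = 1/√(1 − 0.401²) = 1/√0.8392 = 1.092; τ_A = 21.1/1.092 = 19.33 h.
B: γ = 3.171; τ_B = 21.1/3.171 = 6.654 h.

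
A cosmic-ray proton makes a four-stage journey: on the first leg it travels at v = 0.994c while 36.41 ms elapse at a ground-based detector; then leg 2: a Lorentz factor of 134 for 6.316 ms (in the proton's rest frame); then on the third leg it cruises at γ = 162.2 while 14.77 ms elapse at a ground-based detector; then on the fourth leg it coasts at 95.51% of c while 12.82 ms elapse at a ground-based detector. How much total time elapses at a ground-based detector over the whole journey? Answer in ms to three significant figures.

Δt = 910 ms

Leg 1: 36.41 ms is already measured at a ground-based detector.
Leg 2: γ = 134; Δt_2 = 134.0 × 6.316 = 846.3 ms.
Leg 3: 14.77 ms is already measured at a ground-based detector.
Leg 4: 12.82 ms is already measured at a ground-based detector.
Total: 36.41 + 846.3 + 14.77 + 12.82 ms.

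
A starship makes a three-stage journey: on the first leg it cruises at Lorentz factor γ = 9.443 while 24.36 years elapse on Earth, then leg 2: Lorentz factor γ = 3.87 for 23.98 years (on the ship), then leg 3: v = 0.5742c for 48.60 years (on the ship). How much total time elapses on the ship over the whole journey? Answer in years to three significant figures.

τ = 75.2 years

Leg 1: γ = 9.443; τ_1 = 24.36/9.443 = 2.580 years.
Leg 2: 23.98 years is already measured on the ship.
Leg 3: 48.60 years is already measured on the ship.
Total: 2.580 + 23.98 + 48.60 years.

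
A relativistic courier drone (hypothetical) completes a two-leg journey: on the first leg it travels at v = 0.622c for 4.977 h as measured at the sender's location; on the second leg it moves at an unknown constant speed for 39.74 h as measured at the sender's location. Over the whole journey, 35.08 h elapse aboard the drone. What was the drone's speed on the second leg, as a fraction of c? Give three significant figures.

Leg 1: γ = 1/√(1 − 0.622²) = 1/√0.6131 = 1.277; τ_1 = 4.977/1.277 = 3.897 h.
Leg 2: speed unknown; τ_2 = 39.74/γ_2.
Total proper time: 3.897 + τ_2 = 35.08, so τ_2 = 35.08 − 3.897 = 31.18 h.
γ_2 = 39.74/31.18 = 1.274; β = √(1 − 1/γ²) = √0.3843.

β = 0.620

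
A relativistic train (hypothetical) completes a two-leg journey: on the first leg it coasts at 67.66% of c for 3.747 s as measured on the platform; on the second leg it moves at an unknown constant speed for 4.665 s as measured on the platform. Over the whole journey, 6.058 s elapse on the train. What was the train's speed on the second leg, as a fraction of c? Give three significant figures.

β = 0.707

Leg 1: β = 0.6766; γ = 1/√(1 − 0.6766²) = 1/√0.5422 = 1.358; τ_1 = 3.747/1.358 = 2.759 s.
Leg 2: speed unknown; τ_2 = 4.665/γ_2.
Total proper time: 2.759 + τ_2 = 6.058, so τ_2 = 6.058 − 2.759 = 3.299 s.
γ_2 = 4.665/3.299 = 1.414; β = √(1 − 1/γ²) = √0.4999.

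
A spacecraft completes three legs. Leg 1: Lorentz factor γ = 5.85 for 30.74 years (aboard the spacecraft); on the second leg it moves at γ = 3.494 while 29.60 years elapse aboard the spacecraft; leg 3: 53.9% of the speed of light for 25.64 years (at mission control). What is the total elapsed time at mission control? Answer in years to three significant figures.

Leg 1: γ = 5.85; Δt_1 = 5.850 × 30.74 = 179.8 years.
Leg 2: γ = 3.494; Δt_2 = 3.494 × 29.60 = 103.4 years.
Leg 3: 25.64 years is already measured at mission control.
Total: 179.8 + 103.4 + 25.64 years.

Δt = 309 years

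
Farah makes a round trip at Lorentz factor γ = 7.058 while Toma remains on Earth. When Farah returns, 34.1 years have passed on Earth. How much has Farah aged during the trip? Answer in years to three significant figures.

τ = 4.83 years

γ = 7.058
Farah's clock measures proper time along the trip: τ = Δt/γ = 34.1/7.058 years.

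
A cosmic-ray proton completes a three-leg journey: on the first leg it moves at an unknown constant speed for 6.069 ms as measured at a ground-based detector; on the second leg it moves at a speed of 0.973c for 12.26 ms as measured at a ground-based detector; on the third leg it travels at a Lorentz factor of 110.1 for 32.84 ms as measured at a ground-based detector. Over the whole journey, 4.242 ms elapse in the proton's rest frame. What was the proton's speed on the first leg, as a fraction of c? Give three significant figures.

β = 0.983

Leg 1: speed unknown; τ_1 = 6.069/γ_1.
Leg 2: γ = 1/√(1 − 0.973²) = 1/√0.05327 = 4.333; τ_2 = 12.26/4.333 = 2.830 ms.
Leg 3: γ = 110.1; τ_3 = 32.84/110.1 = 0.2983 ms.
Total proper time: τ_1 + 2.830 + 0.2983 = 4.242, so τ_1 = 4.242 − 3.128 = 1.114 ms.
γ_1 = 6.069/1.114 = 5.448; β = √(1 − 1/γ²) = √0.9663.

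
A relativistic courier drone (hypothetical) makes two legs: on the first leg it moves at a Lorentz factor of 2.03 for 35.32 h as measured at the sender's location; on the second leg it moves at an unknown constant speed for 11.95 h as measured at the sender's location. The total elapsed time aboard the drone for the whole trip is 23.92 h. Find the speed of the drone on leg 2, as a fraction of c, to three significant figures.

Leg 1: γ = 2.03; τ_1 = 35.32/2.030 = 17.40 h.
Leg 2: speed unknown; τ_2 = 11.95/γ_2.
Total proper time: 17.40 + τ_2 = 23.92, so τ_2 = 23.92 − 17.40 = 6.521 h.
γ_2 = 11.95/6.521 = 1.833; β = √(1 − 1/γ²) = √0.7022.

β = 0.838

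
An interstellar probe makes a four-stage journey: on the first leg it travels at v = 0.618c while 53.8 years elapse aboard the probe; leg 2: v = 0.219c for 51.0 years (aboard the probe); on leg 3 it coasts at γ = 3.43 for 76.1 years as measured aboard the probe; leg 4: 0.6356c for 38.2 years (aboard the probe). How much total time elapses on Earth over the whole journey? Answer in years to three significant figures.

Leg 1: γ = 1/√(1 − 0.618²) = 1/√0.6181 = 1.272; Δt_1 = 1.272 × 53.8 = 68.43 years.
Leg 2: γ = 1/√(1 − 0.219²) = 1/√0.9520 = 1.025; Δt_2 = 1.025 × 51.0 = 52.27 years.
Leg 3: γ = 3.43; Δt_3 = 3.430 × 76.1 = 261.0 years.
Leg 4: γ = 1/√(1 − 0.6356²) = 1/√0.5960 = 1.295; Δt_4 = 1.295 × 38.2 = 49.48 years.
Total: 68.43 + 52.27 + 261.0 + 49.48 years.

Δt = 431 years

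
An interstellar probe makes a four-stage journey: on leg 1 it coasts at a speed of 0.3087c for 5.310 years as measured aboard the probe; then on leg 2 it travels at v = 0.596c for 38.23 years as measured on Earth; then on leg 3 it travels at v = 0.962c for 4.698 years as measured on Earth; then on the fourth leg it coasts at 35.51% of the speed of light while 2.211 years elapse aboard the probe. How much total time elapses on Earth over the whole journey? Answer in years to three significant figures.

Leg 1: γ = 1/√(1 − 0.3087²) = 1/√0.9047 = 1.051; Δt_1 = 1.051 × 5.310 = 5.583 years.
Leg 2: 38.23 years is already measured on Earth.
Leg 3: 4.698 years is already measured on Earth.
Leg 4: β = 0.3551; γ = 1/√(1 − 0.3551²) = 1/√0.8739 = 1.070; Δt_4 = 1.070 × 2.211 = 2.365 years.
Total: 5.583 + 38.23 + 4.698 + 2.365 years.

Δt = 50.9 years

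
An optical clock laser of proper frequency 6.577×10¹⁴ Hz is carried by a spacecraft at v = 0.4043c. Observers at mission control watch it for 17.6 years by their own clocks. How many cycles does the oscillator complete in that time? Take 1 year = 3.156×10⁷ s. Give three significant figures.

γ = 1/√(1 − 0.4043²) = 1/√0.8365 = 1.093
During 17.6 years of lab time, the oscillator's proper time advances by τ = Δt/γ = 17.6/1.093 = 16.10 years = 5.080×10⁸ s.
N = f × τ = 6.577×10¹⁴ × 5.080×10⁸ = 3.341×10²³.

N = 3.34×10²³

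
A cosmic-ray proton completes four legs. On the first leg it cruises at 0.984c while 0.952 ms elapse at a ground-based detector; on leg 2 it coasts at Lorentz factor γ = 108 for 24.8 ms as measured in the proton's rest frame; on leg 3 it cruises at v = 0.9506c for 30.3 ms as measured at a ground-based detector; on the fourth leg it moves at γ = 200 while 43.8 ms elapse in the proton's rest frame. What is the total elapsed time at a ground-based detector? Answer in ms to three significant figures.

Leg 1: 0.952 ms is already measured at a ground-based detector.
Leg 2: γ = 108; Δt_2 = 108.0 × 24.8 = 2678 ms.
Leg 3: 30.3 ms is already measured at a ground-based detector.
Leg 4: γ = 200; Δt_4 = 200.0 × 43.8 = 8760 ms.
Total: 0.9520 + 2678 + 30.30 + 8760 ms.

Δt = 1.15×10⁴ ms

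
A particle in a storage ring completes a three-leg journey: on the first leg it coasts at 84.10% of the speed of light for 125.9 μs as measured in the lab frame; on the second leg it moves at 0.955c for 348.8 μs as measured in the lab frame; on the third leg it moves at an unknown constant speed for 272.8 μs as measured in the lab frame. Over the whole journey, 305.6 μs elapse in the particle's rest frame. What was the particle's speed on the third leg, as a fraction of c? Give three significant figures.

β = 0.871

Leg 1: β = 0.8410; γ = 1/√(1 − 0.8410²) = 1/√0.2927 = 1.848; τ_1 = 125.9/1.848 = 68.12 μs.
Leg 2: γ = 1/√(1 − 0.955²) = 1/√0.08798 = 3.371; τ_2 = 348.8/3.371 = 103.5 μs.
Leg 3: speed unknown; τ_3 = 272.8/γ_3.
Total proper time: 68.12 + 103.5 + τ_3 = 305.6, so τ_3 = 305.6 − 171.6 = 134.0 μs.
γ_3 = 272.8/134.0 = 2.035; β = √(1 − 1/γ²) = √0.7586.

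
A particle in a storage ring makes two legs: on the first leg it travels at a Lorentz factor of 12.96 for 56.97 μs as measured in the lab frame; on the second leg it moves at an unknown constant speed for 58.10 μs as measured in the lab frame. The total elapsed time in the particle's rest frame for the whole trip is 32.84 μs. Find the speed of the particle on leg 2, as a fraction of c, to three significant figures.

β = 0.872

Leg 1: γ = 12.96; τ_1 = 56.97/12.96 = 4.396 μs.
Leg 2: speed unknown; τ_2 = 58.10/γ_2.
Total proper time: 4.396 + τ_2 = 32.84, so τ_2 = 32.84 − 4.396 = 28.44 μs.
γ_2 = 58.10/28.44 = 2.043; β = √(1 − 1/γ²) = √0.7603.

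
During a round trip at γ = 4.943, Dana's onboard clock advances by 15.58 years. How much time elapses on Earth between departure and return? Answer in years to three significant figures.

Δt = 77.0 years

γ = 4.943
Earth-frame duration is the dilated interval: Δt = γτ = 4.943 × 15.58 years.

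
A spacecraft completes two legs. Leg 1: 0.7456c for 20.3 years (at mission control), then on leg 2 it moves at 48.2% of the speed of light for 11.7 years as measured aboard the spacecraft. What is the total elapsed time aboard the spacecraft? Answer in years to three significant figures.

τ = 25.2 years

Leg 1: γ = 1/√(1 − 0.7456²) = 1/√0.4441 = 1.501; τ_1 = 20.3/1.501 = 13.53 years.
Leg 2: 11.7 years is already measured aboard the spacecraft.
Total: 13.53 + 11.70 years.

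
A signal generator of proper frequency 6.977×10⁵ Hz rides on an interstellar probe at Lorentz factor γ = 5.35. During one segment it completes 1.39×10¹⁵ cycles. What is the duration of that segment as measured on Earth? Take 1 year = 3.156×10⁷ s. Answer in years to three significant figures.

γ = 5.35
Proper time for N cycles: τ = N/f = 1.39×10¹⁵/(6.977×10⁵) = 1.992×10⁹ s = 63.13 years.
Lab-frame duration Δt = γτ = 5.350 × 63.13 = 337.7 years.

Δt = 338 years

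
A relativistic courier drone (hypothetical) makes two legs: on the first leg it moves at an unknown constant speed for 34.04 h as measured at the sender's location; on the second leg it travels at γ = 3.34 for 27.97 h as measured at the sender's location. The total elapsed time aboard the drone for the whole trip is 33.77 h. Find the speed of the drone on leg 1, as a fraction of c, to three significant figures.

β = 0.666

Leg 1: speed unknown; τ_1 = 34.04/γ_1.
Leg 2: γ = 3.34; τ_2 = 27.97/3.340 = 8.374 h.
Total proper time: τ_1 + 8.374 = 33.77, so τ_1 = 33.77 − 8.374 = 25.40 h.
γ_1 = 34.04/25.40 = 1.340; β = √(1 − 1/γ²) = √0.4434.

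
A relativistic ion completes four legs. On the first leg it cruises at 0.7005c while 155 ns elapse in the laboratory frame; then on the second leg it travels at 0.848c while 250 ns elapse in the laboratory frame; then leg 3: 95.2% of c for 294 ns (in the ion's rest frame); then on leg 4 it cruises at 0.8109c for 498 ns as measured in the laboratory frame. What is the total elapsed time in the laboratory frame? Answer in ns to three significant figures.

Leg 1: 155 ns is already measured in the laboratory frame.
Leg 2: 250 ns is already measured in the laboratory frame.
Leg 3: β = 0.952; γ = 1/√(1 − 0.952²) = 1/√0.09370 = 3.267; Δt_3 = 3.267 × 294 = 960.5 ns.
Leg 4: 498 ns is already measured in the laboratory frame.
Total: 155.0 + 250.0 + 960.5 + 498.0 ns.

Δt = 1860 ns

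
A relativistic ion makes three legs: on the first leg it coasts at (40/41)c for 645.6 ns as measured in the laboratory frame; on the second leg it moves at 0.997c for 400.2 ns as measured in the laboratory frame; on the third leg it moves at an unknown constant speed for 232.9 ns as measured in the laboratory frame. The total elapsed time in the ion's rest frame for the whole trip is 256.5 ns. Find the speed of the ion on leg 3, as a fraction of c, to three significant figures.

Leg 1: γ = 1/√(1 − (40/41)²) = 41/9 ≈ 4.556; τ_1 = 645.6/4.556 = 141.7 ns.
Leg 2: γ = 1/√(1 − 0.997²) = 1/√0.005991 = 12.92; τ_2 = 400.2/12.92 = 30.98 ns.
Leg 3: speed unknown; τ_3 = 232.9/γ_3.
Total proper time: 141.7 + 30.98 + τ_3 = 256.5, so τ_3 = 256.5 − 172.7 = 83.81 ns.
γ_3 = 232.9/83.81 = 2.779; β = √(1 − 1/γ²) = √0.8705.

β = 0.933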